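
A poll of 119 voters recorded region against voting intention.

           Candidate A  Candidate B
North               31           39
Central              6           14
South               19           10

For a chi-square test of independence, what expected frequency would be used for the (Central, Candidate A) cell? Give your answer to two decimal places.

9.41

Row total (Central) = 20; column total (Candidate A) = 56; grand total N = 119.
Expected count = (row total × column total) / N = 20 × 56 / 119 = 9.41.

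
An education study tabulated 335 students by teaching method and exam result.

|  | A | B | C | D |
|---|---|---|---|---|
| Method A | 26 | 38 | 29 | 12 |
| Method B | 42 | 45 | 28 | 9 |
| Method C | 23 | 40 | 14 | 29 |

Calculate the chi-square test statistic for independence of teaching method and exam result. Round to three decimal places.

Row totals: 105, 124, 106. Column totals: 91, 123, 71, 50. Grand total N = 335.
Expected counts (row total × column total / N):
  Method A, A: 105×91/335 = 28.5224
  Method A, B: 105×123/335 = 38.5522
  Method A, C: 105×71/335 = 22.2537
  Method A, D: 105×50/335 = 15.6716
  Method B, A: 124×91/335 = 33.6836
  Method B, B: 124×123/335 = 45.5284
  Method B, C: 124×71/335 = 26.2806
  Method B, D: 124×50/335 = 18.5075
  Method C, A: 106×91/335 = 28.7940
  Method C, B: 106×123/335 = 38.9194
  Method C, C: 106×71/335 = 22.4657
  Method C, D: 106×50/335 = 15.8209
Contributions (O − E)²/E:
  (26 − 28.5224)²/28.5224 = 0.2231
  (38 − 38.5522)²/38.5522 = 0.0079
  (29 − 22.2537)²/22.2537 = 2.0452
  (12 − 15.6716)²/15.6716 = 0.8602
  (42 − 33.6836)²/33.6836 = 2.0533
  (45 − 45.5284)²/45.5284 = 0.0061
  (28 − 26.2806)²/26.2806 = 0.1125
  (9 − 18.5075)²/18.5075 = 4.8841
  (23 − 28.7940)²/28.7940 = 1.1659
  (40 − 38.9194)²/38.9194 = 0.0300
  (14 − 22.4657)²/22.4657 = 3.1901
  (29 − 15.8209)²/15.8209 = 10.9784
χ² = 0.2231 + 0.0079 + 2.0452 + 0.8602 + 2.0533 + 0.0061 + 0.1125 + 4.8841 + 1.1659 + 0.0300 + 3.1901 + 10.9784 = 25.557

25.557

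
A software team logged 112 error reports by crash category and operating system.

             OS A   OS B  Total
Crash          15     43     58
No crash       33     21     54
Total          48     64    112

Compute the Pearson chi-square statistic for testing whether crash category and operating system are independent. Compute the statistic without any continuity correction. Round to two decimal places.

Grand total N = 112.
Expected counts (row total × column total / N):
  Crash, OS A: 58×48/112 = 24.857
  Crash, OS B: 58×64/112 = 33.143
  No crash, OS A: 54×48/112 = 23.143
  No crash, OS B: 54×64/112 = 30.857
Contributions (O − E)²/E:
  (15 − 24.857)²/24.857 = 3.9088
  (43 − 33.143)²/33.143 = 2.9316
  (33 − 23.143)²/23.143 = 4.1983
  (21 − 30.857)²/30.857 = 3.1487
χ² = 3.9088 + 2.9316 + 4.1983 + 3.1487 = 14.19

14.19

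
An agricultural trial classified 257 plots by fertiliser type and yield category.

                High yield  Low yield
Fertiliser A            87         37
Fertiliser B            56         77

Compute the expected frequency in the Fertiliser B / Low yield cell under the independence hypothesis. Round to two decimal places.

59.00

Row total (Fertiliser B) = 133; column total (Low yield) = 114; grand total N = 257.
Expected count = (row total × column total) / N = 133 × 114 / 257 = 59.00.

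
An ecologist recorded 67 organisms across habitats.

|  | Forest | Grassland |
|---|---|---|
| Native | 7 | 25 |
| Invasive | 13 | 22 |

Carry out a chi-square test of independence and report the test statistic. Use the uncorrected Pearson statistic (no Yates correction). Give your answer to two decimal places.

1.86

Row totals: 32, 35. Column totals: 20, 47. Grand total N = 67.
Expected counts (row total × column total / N):
  Native, Forest: 32×20/67 = 9.552
  Native, Grassland: 32×47/67 = 22.448
  Invasive, Forest: 35×20/67 = 10.448
  Invasive, Grassland: 35×47/67 = 24.552
Contributions (O − E)²/E:
  (7 − 9.552)²/9.552 = 0.6818
  (25 − 22.448)²/22.448 = 0.2901
  (13 − 10.448)²/10.448 = 0.6233
  (22 − 24.552)²/24.552 = 0.2653
χ² = 0.6818 + 0.2901 + 0.6233 + 0.2653 = 1.86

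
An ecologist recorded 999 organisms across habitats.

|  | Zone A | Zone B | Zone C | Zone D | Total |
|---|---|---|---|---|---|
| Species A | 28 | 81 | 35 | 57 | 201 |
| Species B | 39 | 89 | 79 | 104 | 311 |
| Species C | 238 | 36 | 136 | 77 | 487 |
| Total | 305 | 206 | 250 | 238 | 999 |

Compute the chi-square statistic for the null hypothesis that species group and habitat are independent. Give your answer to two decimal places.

226.72

Grand total N = 999.
Expected counts (row total × column total / N):
  Species A, Zone A: 201×305/999 = 61.3664
  Species A, Zone B: 201×206/999 = 41.4474
  Species A, Zone C: 201×250/999 = 50.3003
  Species A, Zone D: 201×238/999 = 47.8859
  Species B, Zone A: 311×305/999 = 94.9499
  Species B, Zone B: 311×206/999 = 64.1301
  Species B, Zone C: 311×250/999 = 77.8278
  Species B, Zone D: 311×238/999 = 74.0921
  Species C, Zone A: 487×305/999 = 148.6837
  Species C, Zone B: 487×206/999 = 100.4224
  Species C, Zone C: 487×250/999 = 121.8719
  Species C, Zone D: 487×238/999 = 116.0220
Contributions (O − E)²/E:
  (28 − 61.3664)²/61.3664 = 18.1421
  (81 − 41.4474)²/41.4474 = 37.7444
  (35 − 50.3003)²/50.3003 = 4.6540
  (57 − 47.8859)²/47.8859 = 1.7347
  (39 − 94.9499)²/94.9499 = 32.9689
  (89 − 64.1301)²/64.1301 = 9.6446
  (79 − 77.8278)²/77.8278 = 0.0177
  (104 − 74.0921)²/74.0921 = 12.0726
  (238 − 148.6837)²/148.6837 = 53.6535
  (36 − 100.4224)²/100.4224 = 41.3279
  (136 − 121.8719)²/121.8719 = 1.6378
  (77 − 116.0220)²/116.0220 = 13.1244
χ² = 18.1421 + 37.7444 + 4.6540 + 1.7347 + 32.9689 + 9.6446 + 0.0177 + 12.0726 + 53.6535 + 41.3279 + 1.6378 + 13.1244 = 226.72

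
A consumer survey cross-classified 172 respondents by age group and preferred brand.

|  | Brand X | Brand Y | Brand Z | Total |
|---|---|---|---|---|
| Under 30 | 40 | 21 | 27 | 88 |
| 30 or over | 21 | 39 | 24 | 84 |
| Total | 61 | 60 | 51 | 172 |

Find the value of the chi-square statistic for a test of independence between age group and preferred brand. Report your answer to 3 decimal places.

11.408

Grand total N = 172.
Expected counts (row total × column total / N):
  Under 30, Brand X: 88×61/172 = 31.2093
  Under 30, Brand Y: 88×60/172 = 30.6977
  Under 30, Brand Z: 88×51/172 = 26.0930
  30 or over, Brand X: 84×61/172 = 29.7907
  30 or over, Brand Y: 84×60/172 = 29.3023
  30 or over, Brand Z: 84×51/172 = 24.9070
Contributions (O − E)²/E:
  (40 − 31.2093)²/31.2093 = 2.4761
  (21 − 30.6977)²/30.6977 = 3.0636
  (27 − 26.0930)²/26.0930 = 0.0315
  (21 − 29.7907)²/29.7907 = 2.5940
  (39 − 29.3023)²/29.3023 = 3.2095
  (24 − 24.9070)²/24.9070 = 0.0330
χ² = 2.4761 + 3.0636 + 0.0315 + 2.5940 + 3.2095 + 0.0330 = 11.408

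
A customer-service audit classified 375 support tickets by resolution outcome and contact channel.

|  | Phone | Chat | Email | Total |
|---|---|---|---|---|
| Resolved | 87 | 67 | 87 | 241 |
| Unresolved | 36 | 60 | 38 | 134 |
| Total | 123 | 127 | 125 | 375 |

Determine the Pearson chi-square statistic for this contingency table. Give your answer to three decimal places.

Grand total N = 375.
Expected counts (row total × column total / N):
  Resolved, Phone: 241×123/375 = 79.0480
  Resolved, Chat: 241×127/375 = 81.6187
  Resolved, Email: 241×125/375 = 80.3333
  Unresolved, Phone: 134×123/375 = 43.9520
  Unresolved, Chat: 134×127/375 = 45.3813
  Unresolved, Email: 134×125/375 = 44.6667
Contributions (O − E)²/E:
  (87 − 79.0480)²/79.0480 = 0.7999
  (67 − 81.6187)²/81.6187 = 2.6184
  (87 − 80.3333)²/80.3333 = 0.5533
  (36 − 43.9520)²/43.9520 = 1.4387
  (60 − 45.3813)²/45.3813 = 4.7091
  (38 − 44.6667)²/44.6667 = 0.9950
χ² = 0.7999 + 2.6184 + 0.5533 + 1.4387 + 4.7091 + 0.9950 = 11.114

11.114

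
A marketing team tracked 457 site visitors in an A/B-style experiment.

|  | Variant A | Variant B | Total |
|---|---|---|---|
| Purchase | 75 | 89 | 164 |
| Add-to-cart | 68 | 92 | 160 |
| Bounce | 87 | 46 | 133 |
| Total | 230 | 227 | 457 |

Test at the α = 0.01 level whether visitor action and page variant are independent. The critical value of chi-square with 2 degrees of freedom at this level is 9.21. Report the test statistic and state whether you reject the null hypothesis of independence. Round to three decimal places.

Grand total N = 457.
Expected counts (row total × column total / N):
  Purchase, Variant A: 164×230/457 = 82.5383
  Purchase, Variant B: 164×227/457 = 81.4617
  Add-to-cart, Variant A: 160×230/457 = 80.5252
  Add-to-cart, Variant B: 160×227/457 = 79.4748
  Bounce, Variant A: 133×230/457 = 66.9365
  Bounce, Variant B: 133×227/457 = 66.0635
Contributions (O − E)²/E:
  (75 − 82.5383)²/82.5383 = 0.6885
  (89 − 81.4617)²/81.4617 = 0.6976
  (68 − 80.5252)²/80.5252 = 1.9482
  (92 − 79.4748)²/79.4748 = 1.9740
  (87 − 66.9365)²/66.9365 = 6.0138
  (46 − 66.0635)²/66.0635 = 6.0933
χ² = 0.6885 + 0.6976 + 1.9482 + 1.9740 + 6.0138 + 6.0933 = 17.415
df = (3−1)(2−1) = 2. Since 17.415 > 9.21, reject the null hypothesis of independence at α = 0.01.

17.415; reject H₀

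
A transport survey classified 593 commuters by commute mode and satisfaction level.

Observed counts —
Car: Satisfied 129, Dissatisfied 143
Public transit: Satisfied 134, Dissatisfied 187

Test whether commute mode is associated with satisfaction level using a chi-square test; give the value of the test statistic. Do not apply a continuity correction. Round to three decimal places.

1.926

Row totals: 272, 321. Column totals: 263, 330. Grand total N = 593.
Expected counts (row total × column total / N):
  Car, Satisfied: 272×263/593 = 120.6341
  Car, Dissatisfied: 272×330/593 = 151.3659
  Public transit, Satisfied: 321×263/593 = 142.3659
  Public transit, Dissatisfied: 321×330/593 = 178.6341
Contributions (O − E)²/E:
  (129 − 120.6341)²/120.6341 = 0.5802
  (143 − 151.3659)²/151.3659 = 0.4624
  (134 − 142.3659)²/142.3659 = 0.4916
  (187 − 178.6341)²/178.6341 = 0.3918
χ² = 0.5802 + 0.4624 + 0.4916 + 0.3918 = 1.926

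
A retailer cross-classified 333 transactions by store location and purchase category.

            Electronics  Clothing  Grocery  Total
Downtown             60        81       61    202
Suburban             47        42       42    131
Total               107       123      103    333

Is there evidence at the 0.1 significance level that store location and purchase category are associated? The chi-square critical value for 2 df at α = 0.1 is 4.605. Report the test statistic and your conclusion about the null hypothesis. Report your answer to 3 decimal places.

2.422; fail to reject H₀

Grand total N = 333.
Expected counts (row total × column total / N):
  Downtown, Electronics: 202×107/333 = 64.9069
  Downtown, Clothing: 202×123/333 = 74.6126
  Downtown, Grocery: 202×103/333 = 62.4805
  Suburban, Electronics: 131×107/333 = 42.0931
  Suburban, Clothing: 131×123/333 = 48.3874
  Suburban, Grocery: 131×103/333 = 40.5195
Contributions (O − E)²/E:
  (60 − 64.9069)²/64.9069 = 0.3710
  (81 − 74.6126)²/74.6126 = 0.5468
  (61 − 62.4805)²/62.4805 = 0.0351
  (47 − 42.0931)²/42.0931 = 0.5720
  (42 − 48.3874)²/48.3874 = 0.8432
  (42 − 40.5195)²/40.5195 = 0.0541
χ² = 0.3710 + 0.5468 + 0.0351 + 0.5720 + 0.8432 + 0.0541 = 2.422
df = (2−1)(3−1) = 2. Since 2.422 < 4.605, fail to reject the null hypothesis of independence at α = 0.1.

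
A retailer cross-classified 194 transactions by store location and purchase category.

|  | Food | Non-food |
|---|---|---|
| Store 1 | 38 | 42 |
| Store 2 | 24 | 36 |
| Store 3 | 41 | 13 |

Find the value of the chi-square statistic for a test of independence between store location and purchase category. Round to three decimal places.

Row totals: 80, 60, 54. Column totals: 103, 91. Grand total N = 194.
Expected counts (row total × column total / N):
  Store 1, Food: 80×103/194 = 42.4742
  Store 1, Non-food: 80×91/194 = 37.5258
  Store 2, Food: 60×103/194 = 31.8557
  Store 2, Non-food: 60×91/194 = 28.1443
  Store 3, Food: 54×103/194 = 28.6701
  Store 3, Non-food: 54×91/194 = 25.3299
Contributions (O − E)²/E:
  (38 − 42.4742)²/42.4742 = 0.4713
  (42 − 37.5258)²/37.5258 = 0.5335
  (24 − 31.8557)²/31.8557 = 1.9372
  (36 − 28.1443)²/28.1443 = 2.1927
  (41 − 28.6701)²/28.6701 = 5.3026
  (13 − 25.3299)²/25.3299 = 6.0019
χ² = 0.4713 + 0.5335 + 1.9372 + 2.1927 + 5.3026 + 6.0019 = 16.439

16.439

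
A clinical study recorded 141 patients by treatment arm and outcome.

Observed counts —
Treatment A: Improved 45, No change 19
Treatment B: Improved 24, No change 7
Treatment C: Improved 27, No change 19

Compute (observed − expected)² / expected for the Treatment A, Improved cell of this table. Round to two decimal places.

0.05

Row total (Treatment A) = 64; column total (Improved) = 96; N = 141.
Expected count E = 64 × 96 / 141 = 43.574.
Contribution = (O − E)²/E = (45 − 43.574)² / 43.574 = 0.05.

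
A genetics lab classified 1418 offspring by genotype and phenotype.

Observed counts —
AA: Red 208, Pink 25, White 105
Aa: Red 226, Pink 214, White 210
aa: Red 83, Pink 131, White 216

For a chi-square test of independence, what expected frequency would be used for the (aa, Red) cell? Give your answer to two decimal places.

156.78

Row total (aa) = 430; column total (Red) = 517; grand total N = 1418.
Expected count = (row total × column total) / N = 430 × 517 / 1418 = 156.78.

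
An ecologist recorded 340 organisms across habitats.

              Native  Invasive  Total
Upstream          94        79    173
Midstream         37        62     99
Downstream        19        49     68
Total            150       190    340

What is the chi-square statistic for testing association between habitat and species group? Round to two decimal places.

Grand total N = 340.
Expected counts (row total × column total / N):
  Upstream, Native: 173×150/340 = 76.324
  Upstream, Invasive: 173×190/340 = 96.676
  Midstream, Native: 99×150/340 = 43.676
  Midstream, Invasive: 99×190/340 = 55.324
  Downstream, Native: 68×150/340 = 30.000
  Downstream, Invasive: 68×190/340 = 38.000
Contributions (O − E)²/E:
  (94 − 76.324)²/76.324 = 4.0936
  (79 − 96.676)²/96.676 = 3.2318
  (37 − 43.676)²/43.676 = 1.0204
  (62 − 55.324)²/55.324 = 0.8056
  (19 − 30.000)²/30.000 = 4.0333
  (49 − 38.000)²/38.000 = 3.1842
χ² = 4.0936 + 3.2318 + 1.0204 + 0.8056 + 4.0333 + 3.1842 = 16.37

16.37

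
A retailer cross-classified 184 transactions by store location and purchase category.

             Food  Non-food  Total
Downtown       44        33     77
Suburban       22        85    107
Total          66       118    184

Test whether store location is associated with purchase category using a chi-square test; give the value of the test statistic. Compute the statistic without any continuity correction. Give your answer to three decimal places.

Grand total N = 184.
Expected counts (row total × column total / N):
  Downtown, Food: 77×66/184 = 27.6196
  Downtown, Non-food: 77×118/184 = 49.3804
  Suburban, Food: 107×66/184 = 38.3804
  Suburban, Non-food: 107×118/184 = 68.6196
Contributions (O − E)²/E:
  (44 − 27.6196)²/27.6196 = 9.7147
  (33 − 49.3804)²/49.3804 = 5.4337
  (22 − 38.3804)²/38.3804 = 6.9910
  (85 − 68.6196)²/68.6196 = 3.9102
χ² = 9.7147 + 5.4337 + 6.9910 + 3.9102 = 26.050

26.050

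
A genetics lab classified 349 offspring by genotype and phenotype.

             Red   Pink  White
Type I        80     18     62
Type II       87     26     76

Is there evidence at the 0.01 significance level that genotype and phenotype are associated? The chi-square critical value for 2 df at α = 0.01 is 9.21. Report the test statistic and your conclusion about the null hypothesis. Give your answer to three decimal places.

Row totals: 160, 189. Column totals: 167, 44, 138. Grand total N = 349.
Expected counts (row total × column total / N):
  Type I, Red: 160×167/349 = 76.5616
  Type I, Pink: 160×44/349 = 20.1719
  Type I, White: 160×138/349 = 63.2665
  Type II, Red: 189×167/349 = 90.4384
  Type II, Pink: 189×44/349 = 23.8281
  Type II, White: 189×138/349 = 74.7335
Contributions (O − E)²/E:
  (80 − 76.5616)²/76.5616 = 0.1544
  (18 − 20.1719)²/20.1719 = 0.2338
  (62 − 63.2665)²/63.2665 = 0.0254
  (87 − 90.4384)²/90.4384 = 0.1307
  (26 − 23.8281)²/23.8281 = 0.1980
  (76 − 74.7335)²/74.7335 = 0.0215
χ² = 0.1544 + 0.2338 + 0.0254 + 0.1307 + 0.1980 + 0.0215 = 0.764
df = (2−1)(3−1) = 2. Since 0.764 < 9.21, fail to reject the null hypothesis of independence at α = 0.01.

0.764; fail to reject H₀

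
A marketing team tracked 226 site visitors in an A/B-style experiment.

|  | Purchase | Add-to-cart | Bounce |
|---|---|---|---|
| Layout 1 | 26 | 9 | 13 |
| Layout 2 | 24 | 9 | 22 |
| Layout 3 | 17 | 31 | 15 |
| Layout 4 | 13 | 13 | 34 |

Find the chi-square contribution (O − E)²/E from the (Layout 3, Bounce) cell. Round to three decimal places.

3.025

Row total (Layout 3) = 63; column total (Bounce) = 84; N = 226.
Expected count E = 63 × 84 / 226 = 23.4159.
Contribution = (O − E)²/E = (15 − 23.4159)² / 23.4159 = 3.025.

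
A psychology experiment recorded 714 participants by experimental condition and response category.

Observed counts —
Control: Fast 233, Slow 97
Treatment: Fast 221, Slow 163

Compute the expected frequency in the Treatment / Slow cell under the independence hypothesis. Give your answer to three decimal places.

Row total (Treatment) = 384; column total (Slow) = 260; grand total N = 714.
Expected count = (row total × column total) / N = 384 × 260 / 714 = 139.832.

139.832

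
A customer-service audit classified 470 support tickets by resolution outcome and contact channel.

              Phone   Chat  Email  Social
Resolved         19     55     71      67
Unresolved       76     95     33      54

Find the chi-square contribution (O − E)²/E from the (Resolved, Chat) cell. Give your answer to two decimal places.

2.37

Row total (Resolved) = 212; column total (Chat) = 150; N = 470.
Expected count E = 212 × 150 / 470 = 67.660.
Contribution = (O − E)²/E = (55 − 67.660)² / 67.660 = 2.37.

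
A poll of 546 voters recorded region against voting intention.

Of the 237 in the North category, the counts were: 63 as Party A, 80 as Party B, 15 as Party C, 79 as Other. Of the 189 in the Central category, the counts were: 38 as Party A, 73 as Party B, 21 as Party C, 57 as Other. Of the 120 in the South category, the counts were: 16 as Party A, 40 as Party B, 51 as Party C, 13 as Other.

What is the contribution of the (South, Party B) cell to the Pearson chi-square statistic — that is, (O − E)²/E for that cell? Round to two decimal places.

0.14

Row total (South) = 120; column total (Party B) = 193; N = 546.
Expected count E = 120 × 193 / 546 = 42.4176.
Contribution = (O − E)²/E = (40 − 42.4176)² / 42.4176 = 0.14.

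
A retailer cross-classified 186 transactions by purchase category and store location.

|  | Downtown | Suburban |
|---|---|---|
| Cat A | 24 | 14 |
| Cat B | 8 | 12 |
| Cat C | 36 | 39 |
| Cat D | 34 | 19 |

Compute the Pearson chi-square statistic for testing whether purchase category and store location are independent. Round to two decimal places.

6.11

Row totals: 38, 20, 75, 53. Column totals: 102, 84. Grand total N = 186.
Expected counts (row total × column total / N):
  Cat A, Downtown: 38×102/186 = 20.839
  Cat A, Suburban: 38×84/186 = 17.161
  Cat B, Downtown: 20×102/186 = 10.968
  Cat B, Suburban: 20×84/186 = 9.032
  Cat C, Downtown: 75×102/186 = 41.129
  Cat C, Suburban: 75×84/186 = 33.871
  Cat D, Downtown: 53×102/186 = 29.065
  Cat D, Suburban: 53×84/186 = 23.935
Contributions (O − E)²/E:
  (24 − 20.839)²/20.839 = 0.4795
  (14 − 17.161)²/17.161 = 0.5822
  (8 − 10.968)²/10.968 = 0.8032
  (12 − 9.032)²/9.032 = 0.9753
  (36 − 41.129)²/41.129 = 0.6396
  (39 − 33.871)²/33.871 = 0.7767
  (34 − 29.065)²/29.065 = 0.8379
  (19 − 23.935)²/23.935 = 1.0175
χ² = 0.4795 + 0.5822 + 0.8032 + 0.9753 + 0.6396 + 0.7767 + 0.8379 + 1.0175 = 6.11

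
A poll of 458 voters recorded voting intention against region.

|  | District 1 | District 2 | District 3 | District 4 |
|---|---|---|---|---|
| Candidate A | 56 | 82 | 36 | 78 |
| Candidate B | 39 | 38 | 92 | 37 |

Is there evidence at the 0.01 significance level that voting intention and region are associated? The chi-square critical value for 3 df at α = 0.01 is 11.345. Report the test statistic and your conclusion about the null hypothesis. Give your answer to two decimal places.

54.22; reject H₀

Row totals: 252, 206. Column totals: 95, 120, 128, 115. Grand total N = 458.
Expected counts (row total × column total / N):
  Candidate A, District 1: 252×95/458 = 52.271
  Candidate A, District 2: 252×120/458 = 66.026
  Candidate A, District 3: 252×128/458 = 70.428
  Candidate A, District 4: 252×115/458 = 63.275
  Candidate B, District 1: 206×95/458 = 42.729
  Candidate B, District 2: 206×120/458 = 53.974
  Candidate B, District 3: 206×128/458 = 57.572
  Candidate B, District 4: 206×115/458 = 51.725
Contributions (O − E)²/E:
  (56 − 52.271)²/52.271 = 0.2660
  (82 − 66.026)²/66.026 = 3.8647
  (36 − 70.428)²/70.428 = 16.8298
  (78 − 63.275)²/63.275 = 3.4267
  (39 − 42.729)²/42.729 = 0.3254
  (38 − 53.974)²/53.974 = 4.7276
  (92 − 57.572)²/57.572 = 20.5879
  (37 − 51.725)²/51.725 = 4.1919
χ² = 0.2660 + 3.8647 + 16.8298 + 3.4267 + 0.3254 + 4.7276 + 20.5879 + 4.1919 = 54.22
df = (2−1)(4−1) = 3. Since 54.22 > 11.345, reject the null hypothesis of independence at α = 0.01.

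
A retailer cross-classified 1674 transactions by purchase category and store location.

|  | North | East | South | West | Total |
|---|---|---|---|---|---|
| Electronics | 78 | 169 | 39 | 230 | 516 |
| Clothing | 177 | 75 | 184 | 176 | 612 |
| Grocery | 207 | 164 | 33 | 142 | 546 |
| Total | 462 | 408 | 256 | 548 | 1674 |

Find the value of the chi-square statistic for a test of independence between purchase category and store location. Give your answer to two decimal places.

280.14

Grand total N = 1674.
Expected counts (row total × column total / N):
  Electronics, North: 516×462/1674 = 142.4086
  Electronics, East: 516×408/1674 = 125.7634
  Electronics, South: 516×256/1674 = 78.9104
  Electronics, West: 516×548/1674 = 168.9176
  Clothing, North: 612×462/1674 = 168.9032
  Clothing, East: 612×408/1674 = 149.1613
  Clothing, South: 612×256/1674 = 93.5914
  Clothing, West: 612×548/1674 = 200.3441
  Grocery, North: 546×462/1674 = 150.6882
  Grocery, East: 546×408/1674 = 133.0753
  Grocery, South: 546×256/1674 = 83.4982
  Grocery, West: 546×548/1674 = 178.7384
Contributions (O − E)²/E:
  (78 − 142.4086)²/142.4086 = 29.1307
  (169 − 125.7634)²/125.7634 = 14.8644
  (39 − 78.9104)²/78.9104 = 20.1854
  (230 − 168.9176)²/168.9176 = 22.0880
  (177 − 168.9032)²/168.9032 = 0.3881
  (75 − 149.1613)²/149.1613 = 36.8722
  (184 − 93.5914)²/93.5914 = 87.3340
  (176 − 200.3441)²/200.3441 = 2.9581
  (207 − 150.6882)²/150.6882 = 21.0436
  (164 − 133.0753)²/133.0753 = 7.1864
  (33 − 83.4982)²/83.4982 = 30.5404
  (142 − 178.7384)²/178.7384 = 7.5513
χ² = 29.1307 + 14.8644 + 20.1854 + 22.0880 + 0.3881 + 36.8722 + 87.3340 + 2.9581 + 21.0436 + 7.1864 + 30.5404 + 7.5513 = 280.14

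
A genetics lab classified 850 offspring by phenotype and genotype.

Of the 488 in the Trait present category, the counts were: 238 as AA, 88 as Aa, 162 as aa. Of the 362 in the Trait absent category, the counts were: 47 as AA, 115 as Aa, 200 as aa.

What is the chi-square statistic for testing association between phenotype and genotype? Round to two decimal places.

119.53

Row totals: 488, 362. Column totals: 285, 203, 362. Grand total N = 850.
Expected counts (row total × column total / N):
  Trait present, AA: 488×285/850 = 163.624
  Trait present, Aa: 488×203/850 = 116.546
  Trait present, aa: 488×362/850 = 207.831
  Trait absent, AA: 362×285/850 = 121.376
  Trait absent, Aa: 362×203/850 = 86.454
  Trait absent, aa: 362×362/850 = 154.169
Contributions (O − E)²/E:
  (238 − 163.624)²/163.624 = 33.8079
  (88 − 116.546)²/116.546 = 6.9919
  (162 − 207.831)²/207.831 = 10.1067
  (47 − 121.376)²/121.376 = 45.5756
  (115 − 86.454)²/86.454 = 9.4255
  (200 − 154.169)²/154.169 = 13.6245
χ² = 33.8079 + 6.9919 + 10.1067 + 45.5756 + 9.4255 + 13.6245 = 119.53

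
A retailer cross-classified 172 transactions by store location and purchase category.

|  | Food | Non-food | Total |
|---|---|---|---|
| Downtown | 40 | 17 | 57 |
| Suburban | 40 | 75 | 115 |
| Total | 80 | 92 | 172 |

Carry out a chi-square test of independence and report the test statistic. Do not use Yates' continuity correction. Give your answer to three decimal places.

19.189

Grand total N = 172.
Expected counts (row total × column total / N):
  Downtown, Food: 57×80/172 = 26.5116
  Downtown, Non-food: 57×92/172 = 30.4884
  Suburban, Food: 115×80/172 = 53.4884
  Suburban, Non-food: 115×92/172 = 61.5116
Contributions (O − E)²/E:
  (40 − 26.5116)²/26.5116 = 6.8625
  (17 − 30.4884)²/30.4884 = 5.9674
  (40 − 53.4884)²/53.4884 = 3.4014
  (75 − 61.5116)²/61.5116 = 2.9578
χ² = 6.8625 + 5.9674 + 3.4014 + 2.9578 = 19.189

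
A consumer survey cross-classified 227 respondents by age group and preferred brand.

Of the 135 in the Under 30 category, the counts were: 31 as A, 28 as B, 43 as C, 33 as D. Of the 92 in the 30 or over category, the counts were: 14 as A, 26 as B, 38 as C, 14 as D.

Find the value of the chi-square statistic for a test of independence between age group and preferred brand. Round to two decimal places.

6.58

Row totals: 135, 92. Column totals: 45, 54, 81, 47. Grand total N = 227.
Expected counts (row total × column total / N):
  Under 30, A: 135×45/227 = 26.762
  Under 30, B: 135×54/227 = 32.115
  Under 30, C: 135×81/227 = 48.172
  Under 30, D: 135×47/227 = 27.952
  30 or over, A: 92×45/227 = 18.238
  30 or over, B: 92×54/227 = 21.885
  30 or over, C: 92×81/227 = 32.828
  30 or over, D: 92×47/227 = 19.048
Contributions (O − E)²/E:
  (31 − 26.762)²/26.762 = 0.6711
  (28 − 32.115)²/32.115 = 0.5273
  (43 − 48.172)²/48.172 = 0.5553
  (33 − 27.952)²/27.952 = 0.9116
  (14 − 18.238)²/18.238 = 0.9848
  (26 − 21.885)²/21.885 = 0.7737
  (38 − 32.828)²/32.828 = 0.8148
  (14 − 19.048)²/19.048 = 1.3378
χ² = 0.6711 + 0.5273 + 0.5553 + 0.9116 + 0.9848 + 0.7737 + 0.8148 + 1.3378 = 6.58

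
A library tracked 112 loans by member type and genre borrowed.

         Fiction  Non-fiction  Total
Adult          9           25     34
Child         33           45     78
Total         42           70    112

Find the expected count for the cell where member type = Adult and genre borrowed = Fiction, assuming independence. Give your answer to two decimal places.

Row total (Adult) = 34; column total (Fiction) = 42; grand total N = 112.
Expected count = (row total × column total) / N = 34 × 42 / 112 = 12.75.

12.75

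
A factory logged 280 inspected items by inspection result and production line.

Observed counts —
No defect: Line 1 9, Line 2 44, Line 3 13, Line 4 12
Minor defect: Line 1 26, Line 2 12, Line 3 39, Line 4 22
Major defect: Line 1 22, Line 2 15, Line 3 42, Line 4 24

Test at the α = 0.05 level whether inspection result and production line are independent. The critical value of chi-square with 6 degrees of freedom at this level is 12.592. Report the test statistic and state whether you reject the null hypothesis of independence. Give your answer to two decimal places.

Row totals: 78, 99, 103. Column totals: 57, 71, 94, 58. Grand total N = 280.
Expected counts (row total × column total / N):
  No defect, Line 1: 78×57/280 = 15.879
  No defect, Line 2: 78×71/280 = 19.779
  No defect, Line 3: 78×94/280 = 26.186
  No defect, Line 4: 78×58/280 = 16.157
  Minor defect, Line 1: 99×57/280 = 20.154
  Minor defect, Line 2: 99×71/280 = 25.104
  Minor defect, Line 3: 99×94/280 = 33.236
  Minor defect, Line 4: 99×58/280 = 20.507
  Major defect, Line 1: 103×57/280 = 20.968
  Major defect, Line 2: 103×71/280 = 26.118
  Major defect, Line 3: 103×94/280 = 34.579
  Major defect, Line 4: 103×58/280 = 21.336
Contributions (O − E)²/E:
  (9 − 15.879)²/15.879 = 2.9801
  (44 − 19.779)²/19.779 = 29.6606
  (13 − 26.186)²/26.186 = 6.6398
  (12 − 16.157)²/16.157 = 1.0695
  (26 − 20.154)²/20.154 = 1.6957
  (12 − 25.104)²/25.104 = 6.8401
  (39 − 33.236)²/33.236 = 0.9996
  (22 − 20.507)²/20.507 = 0.1087
  (22 − 20.968)²/20.968 = 0.0508
  (15 − 26.118)²/26.118 = 4.7327
  (42 − 34.579)²/34.579 = 1.5926
  (24 − 21.336)²/21.336 = 0.3326
χ² = 2.9801 + 29.6606 + 6.6398 + 1.0695 + 1.6957 + 6.8401 + 0.9996 + 0.1087 + 0.0508 + 4.7327 + 1.5926 + 0.3326 = 56.70
df = (3−1)(4−1) = 6. Since 56.70 > 12.592, reject the null hypothesis of independence at α = 0.05.

56.70; reject H₀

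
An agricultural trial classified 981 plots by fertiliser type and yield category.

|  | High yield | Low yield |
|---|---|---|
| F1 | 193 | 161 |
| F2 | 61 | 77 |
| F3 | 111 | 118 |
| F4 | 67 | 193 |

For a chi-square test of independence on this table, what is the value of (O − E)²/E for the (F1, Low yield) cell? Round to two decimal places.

Row total (F1) = 354; column total (Low yield) = 549; N = 981.
Expected count E = 354 × 549 / 981 = 198.110.
Contribution = (O − E)²/E = (161 − 198.110)² / 198.110 = 6.95.

6.95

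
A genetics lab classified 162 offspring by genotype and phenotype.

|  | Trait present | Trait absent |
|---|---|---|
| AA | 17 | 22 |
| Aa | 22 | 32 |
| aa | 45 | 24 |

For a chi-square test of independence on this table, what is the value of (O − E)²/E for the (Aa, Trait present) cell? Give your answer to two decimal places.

1.29

Row total (Aa) = 54; column total (Trait present) = 84; N = 162.
Expected count E = 54 × 84 / 162 = 28.000.
Contribution = (O − E)²/E = (22 − 28.000)² / 28.000 = 1.29.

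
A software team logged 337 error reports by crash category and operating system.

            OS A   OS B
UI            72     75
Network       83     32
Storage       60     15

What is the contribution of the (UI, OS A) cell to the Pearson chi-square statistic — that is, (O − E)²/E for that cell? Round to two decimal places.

5.06

Row total (UI) = 147; column total (OS A) = 215; N = 337.
Expected count E = 147 × 215 / 337 = 93.783.
Contribution = (O − E)²/E = (72 − 93.783)² / 93.783 = 5.06.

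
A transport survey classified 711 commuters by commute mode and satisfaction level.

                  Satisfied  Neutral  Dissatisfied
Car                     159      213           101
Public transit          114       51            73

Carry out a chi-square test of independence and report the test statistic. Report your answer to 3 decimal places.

37.788

Row totals: 473, 238. Column totals: 273, 264, 174. Grand total N = 711.
Expected counts (row total × column total / N):
  Car, Satisfied: 473×273/711 = 181.6160
  Car, Neutral: 473×264/711 = 175.6287
  Car, Dissatisfied: 473×174/711 = 115.7553
  Public transit, Satisfied: 238×273/711 = 91.3840
  Public transit, Neutral: 238×264/711 = 88.3713
  Public transit, Dissatisfied: 238×174/711 = 58.2447
Contributions (O − E)²/E:
  (159 − 181.6160)²/181.6160 = 2.8163
  (213 − 175.6287)²/175.6287 = 7.9521
  (101 − 115.7553)²/115.7553 = 1.8809
  (114 − 91.3840)²/91.3840 = 5.5971
  (51 − 88.3713)²/88.3713 = 15.8039
  (73 − 58.2447)²/58.2447 = 3.7380
χ² = 2.8163 + 7.9521 + 1.8809 + 5.5971 + 15.8039 + 3.7380 = 37.788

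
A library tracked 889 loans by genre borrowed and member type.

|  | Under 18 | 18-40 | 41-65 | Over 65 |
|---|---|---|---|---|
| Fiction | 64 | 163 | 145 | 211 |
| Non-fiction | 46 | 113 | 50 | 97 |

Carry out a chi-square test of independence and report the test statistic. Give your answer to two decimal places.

15.69

Row totals: 583, 306. Column totals: 110, 276, 195, 308. Grand total N = 889.
Expected counts (row total × column total / N):
  Fiction, Under 18: 583×110/889 = 72.137
  Fiction, 18-40: 583×276/889 = 180.999
  Fiction, 41-65: 583×195/889 = 127.880
  Fiction, Over 65: 583×308/889 = 201.984
  Non-fiction, Under 18: 306×110/889 = 37.863
  Non-fiction, 18-40: 306×276/889 = 95.001
  Non-fiction, 41-65: 306×195/889 = 67.120
  Non-fiction, Over 65: 306×308/889 = 106.016
Contributions (O − E)²/E:
  (64 − 72.137)²/72.137 = 0.9178
  (163 − 180.999)²/180.999 = 1.7899
  (145 − 127.880)²/127.880 = 2.2919
  (211 − 201.984)²/201.984 = 0.4024
  (46 − 37.863)²/37.863 = 1.7487
  (113 − 95.001)²/95.001 = 3.4101
  (50 − 67.120)²/67.120 = 4.3667
  (97 − 106.016)²/106.016 = 0.7668
χ² = 0.9178 + 1.7899 + 2.2919 + 0.4024 + 1.7487 + 3.4101 + 4.3667 + 0.7668 = 15.69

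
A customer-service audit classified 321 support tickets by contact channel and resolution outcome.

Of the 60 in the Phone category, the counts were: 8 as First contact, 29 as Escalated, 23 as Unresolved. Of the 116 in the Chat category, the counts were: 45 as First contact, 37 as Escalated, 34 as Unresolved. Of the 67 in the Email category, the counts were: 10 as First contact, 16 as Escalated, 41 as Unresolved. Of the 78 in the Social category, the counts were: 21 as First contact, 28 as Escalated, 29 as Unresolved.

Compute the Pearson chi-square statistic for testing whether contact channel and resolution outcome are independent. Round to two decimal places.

31.06

Row totals: 60, 116, 67, 78. Column totals: 84, 110, 127. Grand total N = 321.
Expected counts (row total × column total / N):
  Phone, First contact: 60×84/321 = 15.701
  Phone, Escalated: 60×110/321 = 20.561
  Phone, Unresolved: 60×127/321 = 23.738
  Chat, First contact: 116×84/321 = 30.355
  Chat, Escalated: 116×110/321 = 39.751
  Chat, Unresolved: 116×127/321 = 45.894
  Email, First contact: 67×84/321 = 17.533
  Email, Escalated: 67×110/321 = 22.960
  Email, Unresolved: 67×127/321 = 26.508
  Social, First contact: 78×84/321 = 20.411
  Social, Escalated: 78×110/321 = 26.729
  Social, Unresolved: 78×127/321 = 30.860
Contributions (O − E)²/E:
  (8 − 15.701)²/15.701 = 3.7772
  (29 − 20.561)²/20.561 = 3.4637
  (23 − 23.738)²/23.738 = 0.0229
  (45 − 30.355)²/30.355 = 7.0656
  (37 − 39.751)²/39.751 = 0.1904
  (34 − 45.894)²/45.894 = 3.0825
  (10 − 17.533)²/17.533 = 3.2365
  (16 − 22.960)²/22.960 = 2.1098
  (41 − 26.508)²/26.508 = 7.9228
  (21 − 20.411)²/20.411 = 0.0170
  (28 − 26.729)²/26.729 = 0.0604
  (29 − 30.860)²/30.860 = 0.1121
χ² = 3.7772 + 3.4637 + 0.0229 + 7.0656 + 0.1904 + 3.0825 + 3.2365 + 2.1098 + 7.9228 + 0.0170 + 0.0604 + 0.1121 = 31.06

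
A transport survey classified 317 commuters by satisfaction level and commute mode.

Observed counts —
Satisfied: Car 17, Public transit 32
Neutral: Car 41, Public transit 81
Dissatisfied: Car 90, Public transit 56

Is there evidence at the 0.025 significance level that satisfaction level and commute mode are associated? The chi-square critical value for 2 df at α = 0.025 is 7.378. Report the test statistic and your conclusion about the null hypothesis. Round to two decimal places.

Row totals: 49, 122, 146. Column totals: 148, 169. Grand total N = 317.
Expected counts (row total × column total / N):
  Satisfied, Car: 49×148/317 = 22.877
  Satisfied, Public transit: 49×169/317 = 26.123
  Neutral, Car: 122×148/317 = 56.959
  Neutral, Public transit: 122×169/317 = 65.041
  Dissatisfied, Car: 146×148/317 = 68.164
  Dissatisfied, Public transit: 146×169/317 = 77.836
Contributions (O − E)²/E:
  (17 − 22.877)²/22.877 = 1.5098
  (32 − 26.123)²/26.123 = 1.3222
  (41 − 56.959)²/56.959 = 4.4715
  (81 − 65.041)²/65.041 = 3.9158
  (90 − 68.164)²/68.164 = 6.9951
  (56 − 77.836)²/77.836 = 6.1258
χ² = 1.5098 + 1.3222 + 4.4715 + 3.9158 + 6.9951 + 6.1258 = 24.34
df = (3−1)(2−1) = 2. Since 24.34 > 7.378, reject the null hypothesis of independence at α = 0.025.

24.34; reject H₀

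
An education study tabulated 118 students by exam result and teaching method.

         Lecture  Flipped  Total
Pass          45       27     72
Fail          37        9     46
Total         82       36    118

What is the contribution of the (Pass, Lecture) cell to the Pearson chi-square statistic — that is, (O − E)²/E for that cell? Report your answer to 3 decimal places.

Row total (Pass) = 72; column total (Lecture) = 82; N = 118.
Expected count E = 72 × 82 / 118 = 50.0339.
Contribution = (O − E)²/E = (45 − 50.0339)² / 50.0339 = 0.506.

0.506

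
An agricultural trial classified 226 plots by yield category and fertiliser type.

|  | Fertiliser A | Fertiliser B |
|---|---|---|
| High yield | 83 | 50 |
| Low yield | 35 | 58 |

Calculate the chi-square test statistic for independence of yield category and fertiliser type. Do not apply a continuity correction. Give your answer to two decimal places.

13.46

Row totals: 133, 93. Column totals: 118, 108. Grand total N = 226.
Expected counts (row total × column total / N):
  High yield, Fertiliser A: 133×118/226 = 69.442
  High yield, Fertiliser B: 133×108/226 = 63.558
  Low yield, Fertiliser A: 93×118/226 = 48.558
  Low yield, Fertiliser B: 93×108/226 = 44.442
Contributions (O − E)²/E:
  (83 − 69.442)²/69.442 = 2.6471
  (50 − 63.558)²/63.558 = 2.8922
  (35 − 48.558)²/48.558 = 3.7856
  (58 − 44.442)²/44.442 = 4.1362
χ² = 2.6471 + 2.8922 + 3.7856 + 4.1362 = 13.46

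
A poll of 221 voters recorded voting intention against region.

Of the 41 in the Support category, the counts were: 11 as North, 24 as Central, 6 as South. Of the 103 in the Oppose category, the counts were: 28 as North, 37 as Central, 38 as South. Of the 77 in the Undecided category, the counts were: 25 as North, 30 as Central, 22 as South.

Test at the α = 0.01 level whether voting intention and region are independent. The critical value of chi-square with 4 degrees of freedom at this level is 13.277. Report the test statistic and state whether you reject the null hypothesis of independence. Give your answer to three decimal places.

Row totals: 41, 103, 77. Column totals: 64, 91, 66. Grand total N = 221.
Expected counts (row total × column total / N):
  Support, North: 41×64/221 = 11.8733
  Support, Central: 41×91/221 = 16.8824
  Support, South: 41×66/221 = 12.2443
  Oppose, North: 103×64/221 = 29.8281
  Oppose, Central: 103×91/221 = 42.4118
  Oppose, South: 103×66/221 = 30.7602
  Undecided, North: 77×64/221 = 22.2986
  Undecided, Central: 77×91/221 = 31.7059
  Undecided, South: 77×66/221 = 22.9955
Contributions (O − E)²/E:
  (11 − 11.8733)²/11.8733 = 0.0642
  (24 − 16.8824)²/16.8824 = 3.0008
  (6 − 12.2443)²/12.2443 = 3.1844
  (28 − 29.8281)²/29.8281 = 0.1120
  (37 − 42.4118)²/42.4118 = 0.6906
  (38 − 30.7602)²/30.7602 = 1.7040
  (25 − 22.2986)²/22.2986 = 0.3273
  (30 − 31.7059)²/31.7059 = 0.0918
  (22 − 22.9955)²/22.9955 = 0.0431
χ² = 0.0642 + 3.0008 + 3.1844 + 0.1120 + 0.6906 + 1.7040 + 0.3273 + 0.0918 + 0.0431 = 9.218
df = (3−1)(3−1) = 4. Since 9.218 < 13.277, fail to reject the null hypothesis of independence at α = 0.01.

9.218; fail to reject H₀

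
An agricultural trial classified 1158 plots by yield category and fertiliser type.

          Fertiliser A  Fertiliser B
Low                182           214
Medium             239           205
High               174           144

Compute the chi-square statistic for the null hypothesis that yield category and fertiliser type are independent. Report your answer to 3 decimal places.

7.141

Row totals: 396, 444, 318. Column totals: 595, 563. Grand total N = 1158.
Expected counts (row total × column total / N):
  Low, Fertiliser A: 396×595/1158 = 203.4715
  Low, Fertiliser B: 396×563/1158 = 192.5285
  Medium, Fertiliser A: 444×595/1158 = 228.1347
  Medium, Fertiliser B: 444×563/1158 = 215.8653
  High, Fertiliser A: 318×595/1158 = 163.3938
  High, Fertiliser B: 318×563/1158 = 154.6062
Contributions (O − E)²/E:
  (182 − 203.4715)²/203.4715 = 2.2658
  (214 − 192.5285)²/192.5285 = 2.3946
  (239 − 228.1347)²/228.1347 = 0.5175
  (205 − 215.8653)²/215.8653 = 0.5469
  (174 − 163.3938)²/163.3938 = 0.6885
  (144 − 154.6062)²/154.6062 = 0.7276
χ² = 2.2658 + 2.3946 + 0.5175 + 0.5469 + 0.6885 + 0.7276 = 7.141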